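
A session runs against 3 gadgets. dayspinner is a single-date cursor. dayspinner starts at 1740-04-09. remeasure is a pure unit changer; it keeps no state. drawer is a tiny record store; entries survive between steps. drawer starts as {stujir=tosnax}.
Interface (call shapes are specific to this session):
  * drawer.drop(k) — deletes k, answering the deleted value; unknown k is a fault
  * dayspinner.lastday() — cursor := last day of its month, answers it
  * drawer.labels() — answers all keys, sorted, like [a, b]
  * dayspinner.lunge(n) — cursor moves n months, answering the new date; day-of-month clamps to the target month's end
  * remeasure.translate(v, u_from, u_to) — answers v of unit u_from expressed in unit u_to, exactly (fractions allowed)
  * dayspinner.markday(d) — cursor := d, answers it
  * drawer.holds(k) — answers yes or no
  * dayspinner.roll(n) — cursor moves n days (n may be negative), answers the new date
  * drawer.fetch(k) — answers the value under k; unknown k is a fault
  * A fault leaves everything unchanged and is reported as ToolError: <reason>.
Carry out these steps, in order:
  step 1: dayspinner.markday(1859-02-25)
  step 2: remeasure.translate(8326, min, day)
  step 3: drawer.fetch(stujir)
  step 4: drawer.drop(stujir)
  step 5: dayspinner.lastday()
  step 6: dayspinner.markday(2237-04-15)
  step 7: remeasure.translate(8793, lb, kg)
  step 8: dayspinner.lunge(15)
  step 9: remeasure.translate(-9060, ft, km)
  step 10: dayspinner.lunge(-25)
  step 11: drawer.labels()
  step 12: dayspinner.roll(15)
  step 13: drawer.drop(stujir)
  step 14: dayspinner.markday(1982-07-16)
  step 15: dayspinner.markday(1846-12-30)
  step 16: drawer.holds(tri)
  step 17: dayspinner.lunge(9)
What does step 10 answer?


==> dayspinner.markday(d='1859-02-25')
<== 1859-02-25
==> remeasure.translate(v='8326', u_from='min', u_to='day')
<== 4163/720
==> drawer.fetch(k='stujir')
<== tosnax
==> drawer.drop(k='stujir')
<== tosnax
==> dayspinner.lastday()
<== 1859-02-28
==> dayspinner.markday(d='2237-04-15')
<== 2237-04-15
==> remeasure.translate(v='8793', u_from='lb', u_to='kg')
<== 398843770941/100000000
==> dayspinner.lunge(n='15')
<== 2238-07-15
==> remeasure.translate(v='-9060', u_from='ft', u_to='km')
<== -172593/62500
==> dayspinner.lunge(n='-25')
<== 2236-06-15
==> drawer.labels()
<== []
==> dayspinner.roll(n='15')
<== 2236-06-30
==> drawer.drop(k='stujir')
<== ToolError: no such key stujir
==> dayspinner.markday(d='1982-07-16')
<== 1982-07-16
==> dayspinner.markday(d='1846-12-30')
<== 1846-12-30
==> drawer.holds(k='tri')
<== no
==> dayspinner.lunge(n='9')
<== 1847-09-30

Answer: 2236-06-15


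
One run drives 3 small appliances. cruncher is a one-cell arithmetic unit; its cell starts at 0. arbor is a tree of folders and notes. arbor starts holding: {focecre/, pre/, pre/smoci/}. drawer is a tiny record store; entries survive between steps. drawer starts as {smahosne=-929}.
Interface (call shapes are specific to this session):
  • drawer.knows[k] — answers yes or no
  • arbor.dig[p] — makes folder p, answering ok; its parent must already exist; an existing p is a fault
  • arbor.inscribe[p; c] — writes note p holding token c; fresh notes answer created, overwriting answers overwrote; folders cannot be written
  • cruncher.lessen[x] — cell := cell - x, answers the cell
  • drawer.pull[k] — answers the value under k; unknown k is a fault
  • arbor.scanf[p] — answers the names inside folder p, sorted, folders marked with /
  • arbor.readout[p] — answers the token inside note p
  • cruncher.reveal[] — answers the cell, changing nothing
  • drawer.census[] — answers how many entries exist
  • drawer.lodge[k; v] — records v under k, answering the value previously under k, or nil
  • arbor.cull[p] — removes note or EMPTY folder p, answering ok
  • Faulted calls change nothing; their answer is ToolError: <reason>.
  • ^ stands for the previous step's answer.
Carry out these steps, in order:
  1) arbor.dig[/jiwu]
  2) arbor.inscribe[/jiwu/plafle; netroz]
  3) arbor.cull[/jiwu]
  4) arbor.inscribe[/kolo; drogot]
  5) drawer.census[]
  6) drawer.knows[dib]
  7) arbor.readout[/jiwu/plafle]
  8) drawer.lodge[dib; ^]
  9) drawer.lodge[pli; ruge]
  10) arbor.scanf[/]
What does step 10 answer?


Answer: [focecre/, jiwu/, kolo, pre/]

Derivation:
==> dig(p→/jiwu)
<== ok
==> inscribe(p→/jiwu/plafle, c→netroz)
<== created
==> cull(p→/jiwu)
<== ToolError: not empty
==> inscribe(p→/kolo, c→drogot)
<== created
==> census()
<== 1
==> knows(k→dib)
<== no
==> readout(p→/jiwu/plafle)
<== netroz
==> lodge(k→dib, v→^)
<== nil
==> lodge(k→pli, v→ruge)
<== nil
==> scanf(p→/)
<== [focecre/, jiwu/, kolo, pre/]


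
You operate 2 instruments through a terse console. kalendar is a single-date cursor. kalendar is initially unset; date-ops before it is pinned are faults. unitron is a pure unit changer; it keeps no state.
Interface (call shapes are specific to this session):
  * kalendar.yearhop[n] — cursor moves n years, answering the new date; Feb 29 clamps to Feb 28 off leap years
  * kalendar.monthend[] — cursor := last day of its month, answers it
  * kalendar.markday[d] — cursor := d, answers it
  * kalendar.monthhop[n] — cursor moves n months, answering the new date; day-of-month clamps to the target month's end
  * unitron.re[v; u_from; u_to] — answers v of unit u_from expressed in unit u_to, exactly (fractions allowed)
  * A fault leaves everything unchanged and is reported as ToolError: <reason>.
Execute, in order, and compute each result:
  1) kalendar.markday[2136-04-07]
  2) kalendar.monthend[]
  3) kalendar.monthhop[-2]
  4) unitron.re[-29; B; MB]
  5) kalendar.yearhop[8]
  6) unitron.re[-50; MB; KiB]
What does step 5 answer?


// 1. kalendar.markday(d='2136-04-07') ~> 2136-04-07
// 2. kalendar.monthend() ~> 2136-04-30
// 3. kalendar.monthhop(n='-2') ~> 2136-02-29
// 4. unitron.re(v='-29', u_from='B', u_to='MB') ~> -29/1000000
// 5. kalendar.yearhop(n='8') ~> 2144-02-29
// 6. unitron.re(v='-50', u_from='MB', u_to='KiB') ~> -390625/8

Answer: 2144-02-29


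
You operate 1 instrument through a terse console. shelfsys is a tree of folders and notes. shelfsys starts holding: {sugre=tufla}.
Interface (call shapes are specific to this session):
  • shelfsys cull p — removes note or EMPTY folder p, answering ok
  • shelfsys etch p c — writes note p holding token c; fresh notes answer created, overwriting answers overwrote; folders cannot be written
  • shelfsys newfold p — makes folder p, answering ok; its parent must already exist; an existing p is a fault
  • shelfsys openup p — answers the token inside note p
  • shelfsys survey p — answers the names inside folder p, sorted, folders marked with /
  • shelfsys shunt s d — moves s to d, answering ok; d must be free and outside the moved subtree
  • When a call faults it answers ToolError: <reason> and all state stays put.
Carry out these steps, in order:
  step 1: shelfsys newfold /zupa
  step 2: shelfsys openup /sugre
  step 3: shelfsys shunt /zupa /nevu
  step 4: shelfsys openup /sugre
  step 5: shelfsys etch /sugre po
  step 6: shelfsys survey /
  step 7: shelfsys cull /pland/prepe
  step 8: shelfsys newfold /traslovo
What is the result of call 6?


Answer: [nevu/, sugre]

Derivation:
Step: shelfsys newfold[p: /zupa]
Result: ok
Step: shelfsys openup[p: /sugre]
Result: tufla
Step: shelfsys shunt[s: /zupa; d: /nevu]
Result: ok
Step: shelfsys openup[p: /sugre]
Result: tufla
Step: shelfsys etch[p: /sugre; c: po]
Result: overwrote
Step: shelfsys survey[p: /]
Result: [nevu/, sugre]
Step: shelfsys cull[p: /pland/prepe]
Result: ToolError: not found
Step: shelfsys newfold[p: /traslovo]
Result: ok


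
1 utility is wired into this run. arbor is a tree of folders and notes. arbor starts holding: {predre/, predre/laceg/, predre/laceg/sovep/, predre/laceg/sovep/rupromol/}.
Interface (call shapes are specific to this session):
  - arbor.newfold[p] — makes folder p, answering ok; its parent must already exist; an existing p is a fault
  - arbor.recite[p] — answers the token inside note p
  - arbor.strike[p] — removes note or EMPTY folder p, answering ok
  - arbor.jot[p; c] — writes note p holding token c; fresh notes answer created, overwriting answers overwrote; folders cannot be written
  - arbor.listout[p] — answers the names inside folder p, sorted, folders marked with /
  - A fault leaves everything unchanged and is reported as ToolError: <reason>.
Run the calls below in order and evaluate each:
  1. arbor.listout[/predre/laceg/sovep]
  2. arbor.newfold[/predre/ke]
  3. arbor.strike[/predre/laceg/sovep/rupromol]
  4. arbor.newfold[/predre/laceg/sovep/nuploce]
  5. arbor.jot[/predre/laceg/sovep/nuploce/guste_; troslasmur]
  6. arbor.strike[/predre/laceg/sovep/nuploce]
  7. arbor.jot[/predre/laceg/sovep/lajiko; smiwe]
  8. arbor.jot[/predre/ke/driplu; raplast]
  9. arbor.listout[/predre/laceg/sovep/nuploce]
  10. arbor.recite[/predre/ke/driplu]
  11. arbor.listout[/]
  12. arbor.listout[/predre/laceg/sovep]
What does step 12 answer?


Answer: [lajiko, nuploce/]

Derivation:
Then arbor.listout on p=/predre/laceg/sovep, and observe [rupromol/].
Now I run arbor.newfold on p=/predre/ke, and see ok.
I use arbor.strike on p=/predre/laceg/sovep/rupromol, giving ok.
I invoke arbor.newfold on p=/predre/laceg/sovep/nuploce, → ok.
Invoking arbor.jot on p=/predre/laceg/sovep/nuploce/guste_, c=troslasmur, and get created.
Next I call arbor.strike on p=/predre/laceg/sovep/nuploce, which returns ToolError: not empty.
I use arbor.jot on p=/predre/laceg/sovep/lajiko, c=smiwe, which returns created.
I invoke arbor.jot on p=/predre/ke/driplu, c=raplast, and see created.
Now I run arbor.listout on p=/predre/laceg/sovep/nuploce, → [guste_].
Next I call arbor.recite on p=/predre/ke/driplu, — result: raplast.
Then arbor.listout on p=/, yielding [predre/].
Next I call arbor.listout on p=/predre/laceg/sovep, yielding [lajiko, nuploce/].


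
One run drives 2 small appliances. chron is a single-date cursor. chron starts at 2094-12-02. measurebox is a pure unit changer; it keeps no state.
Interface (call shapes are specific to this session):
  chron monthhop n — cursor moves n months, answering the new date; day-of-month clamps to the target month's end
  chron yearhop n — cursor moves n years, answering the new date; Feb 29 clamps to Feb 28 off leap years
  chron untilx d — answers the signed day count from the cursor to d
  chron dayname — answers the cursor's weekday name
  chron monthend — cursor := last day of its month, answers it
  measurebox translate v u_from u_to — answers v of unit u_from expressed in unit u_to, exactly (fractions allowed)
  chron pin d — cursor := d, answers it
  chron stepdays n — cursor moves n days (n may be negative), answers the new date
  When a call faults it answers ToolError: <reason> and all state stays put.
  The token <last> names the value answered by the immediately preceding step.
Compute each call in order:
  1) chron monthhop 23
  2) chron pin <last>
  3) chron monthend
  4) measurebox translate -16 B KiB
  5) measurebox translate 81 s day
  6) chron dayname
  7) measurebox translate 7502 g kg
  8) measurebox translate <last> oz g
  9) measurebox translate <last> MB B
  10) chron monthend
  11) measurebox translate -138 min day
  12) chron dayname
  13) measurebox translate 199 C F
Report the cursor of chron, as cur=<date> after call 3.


// 1. chron monthhop(n: 23) ~> 2096-11-02
// 2. chron pin(d: <last>) ~> 2096-11-02
// 3. chron monthend() ~> 2096-11-30
// 4. measurebox translate(v: -16, u_from: B, u_to: KiB) ~> -1/64
// 5. measurebox translate(v: 81, u_from: s, u_to: day) ~> 3/3200
// 6. chron dayname() ~> Friday
// 7. measurebox translate(v: 7502, u_from: g, u_to: kg) ~> 3751/500
// 8. measurebox translate(v: <last>, u_from: oz, u_to: g) ~> 170142497987/800000000
// 9. measurebox translate(v: <last>, u_from: MB, u_to: B) ~> 170142497987/800
// 10. chron monthend() ~> 2096-11-30
// 11. measurebox translate(v: -138, u_from: min, u_to: day) ~> -23/240
// 12. chron dayname() ~> Friday
// 13. measurebox translate(v: 199, u_from: C, u_to: F) ~> 1951/5

Answer: cur=2096-11-30


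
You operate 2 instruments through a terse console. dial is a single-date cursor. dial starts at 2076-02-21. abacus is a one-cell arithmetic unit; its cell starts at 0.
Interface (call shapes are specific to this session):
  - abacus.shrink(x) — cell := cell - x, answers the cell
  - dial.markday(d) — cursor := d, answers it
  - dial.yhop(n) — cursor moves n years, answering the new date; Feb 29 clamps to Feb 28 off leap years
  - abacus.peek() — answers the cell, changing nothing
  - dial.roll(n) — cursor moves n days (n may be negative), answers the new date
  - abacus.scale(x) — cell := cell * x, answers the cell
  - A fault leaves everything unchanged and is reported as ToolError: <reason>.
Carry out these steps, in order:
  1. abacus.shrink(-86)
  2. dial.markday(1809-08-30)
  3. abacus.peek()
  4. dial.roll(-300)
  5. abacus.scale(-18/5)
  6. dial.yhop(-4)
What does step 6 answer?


I call abacus.shrink using x: -86, giving 86.
Using dial.markday using d: 1809-08-30, which returns 1809-08-30.
Invoking abacus.peek(), giving 86.
I run dial.roll using n: -300, yielding 1808-11-03.
Using abacus.scale using x: -18/5, giving -1548/5.
I call dial.yhop using n: -4, and observe 1804-11-03.

Answer: 1804-11-03


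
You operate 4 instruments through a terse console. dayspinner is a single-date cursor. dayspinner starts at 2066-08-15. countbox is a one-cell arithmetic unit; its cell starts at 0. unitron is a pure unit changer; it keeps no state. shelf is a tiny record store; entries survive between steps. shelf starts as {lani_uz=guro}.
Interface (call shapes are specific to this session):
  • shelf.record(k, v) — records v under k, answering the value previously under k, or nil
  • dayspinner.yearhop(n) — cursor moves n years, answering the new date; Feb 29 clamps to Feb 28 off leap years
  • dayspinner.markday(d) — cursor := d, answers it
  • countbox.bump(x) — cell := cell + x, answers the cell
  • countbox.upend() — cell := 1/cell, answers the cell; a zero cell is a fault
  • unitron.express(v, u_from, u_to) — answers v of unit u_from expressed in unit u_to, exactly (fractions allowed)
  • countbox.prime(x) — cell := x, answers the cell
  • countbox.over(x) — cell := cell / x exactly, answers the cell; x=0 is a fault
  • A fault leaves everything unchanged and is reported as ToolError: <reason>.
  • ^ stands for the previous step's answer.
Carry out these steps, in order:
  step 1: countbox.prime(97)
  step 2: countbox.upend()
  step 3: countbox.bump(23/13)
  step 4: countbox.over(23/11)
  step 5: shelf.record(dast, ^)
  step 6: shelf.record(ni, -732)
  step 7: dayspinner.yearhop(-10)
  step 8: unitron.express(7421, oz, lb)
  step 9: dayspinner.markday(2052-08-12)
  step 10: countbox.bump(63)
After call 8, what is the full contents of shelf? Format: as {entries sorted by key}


Answer: {dast=24684/29003, lani_uz=guro, ni=-732}

Derivation:
Calling countbox.prime on x→97, which returns 97.
Now I run countbox.upend(), which returns 1/97.
Invoking countbox.bump on x→23/13, — result: 2244/1261.
I invoke countbox.over on x→23/11: 24684/29003.
I run shelf.record on k→dast, v→^, giving nil.
Now I run shelf.record on k→ni, v→-732, yielding nil.
I use dayspinner.yearhop on n→-10, and observe 2056-08-15.
I try unitron.express on v→7421, u_from→oz, u_to→lb: 7421/16.
I invoke dayspinner.markday on d→2052-08-12, — result: 2052-08-12.
I call countbox.bump on x→63, yielding 1851873/29003.


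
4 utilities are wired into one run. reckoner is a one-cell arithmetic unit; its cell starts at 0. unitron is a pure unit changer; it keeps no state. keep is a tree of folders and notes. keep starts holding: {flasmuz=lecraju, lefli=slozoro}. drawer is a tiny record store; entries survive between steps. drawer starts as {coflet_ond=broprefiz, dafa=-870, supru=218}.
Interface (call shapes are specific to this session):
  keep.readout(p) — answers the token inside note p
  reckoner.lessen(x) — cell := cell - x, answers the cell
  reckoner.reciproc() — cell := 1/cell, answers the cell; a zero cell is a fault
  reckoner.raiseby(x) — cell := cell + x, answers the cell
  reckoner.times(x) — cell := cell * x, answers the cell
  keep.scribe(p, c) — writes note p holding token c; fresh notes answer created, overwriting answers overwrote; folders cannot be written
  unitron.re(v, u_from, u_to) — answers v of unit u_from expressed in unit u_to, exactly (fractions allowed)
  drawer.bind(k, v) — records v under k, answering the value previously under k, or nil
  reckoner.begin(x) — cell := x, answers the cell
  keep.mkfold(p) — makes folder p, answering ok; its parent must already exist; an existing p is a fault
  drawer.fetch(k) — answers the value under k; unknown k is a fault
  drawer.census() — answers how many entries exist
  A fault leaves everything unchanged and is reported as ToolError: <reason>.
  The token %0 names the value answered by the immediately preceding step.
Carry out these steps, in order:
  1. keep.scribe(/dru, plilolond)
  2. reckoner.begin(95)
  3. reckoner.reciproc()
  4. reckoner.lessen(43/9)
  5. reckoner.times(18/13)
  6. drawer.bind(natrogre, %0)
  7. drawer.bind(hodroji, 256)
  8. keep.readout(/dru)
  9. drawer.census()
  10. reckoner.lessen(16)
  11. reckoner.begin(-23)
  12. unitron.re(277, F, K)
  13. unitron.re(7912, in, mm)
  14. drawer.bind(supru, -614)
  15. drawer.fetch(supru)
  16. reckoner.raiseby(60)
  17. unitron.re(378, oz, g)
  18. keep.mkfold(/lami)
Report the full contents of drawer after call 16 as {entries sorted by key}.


Answer: {coflet_ond=broprefiz, dafa=-870, hodroji=256, natrogre=-8152/1235, supru=-614}

Derivation:
% scribe(p: /dru, c: plilolond) == created
% begin(x: 95) == 95
% reciproc() == 1/95
% lessen(x: 43/9) == -4076/855
% times(x: 18/13) == -8152/1235
% bind(k: natrogre, v: %0) == nil
% bind(k: hodroji, v: 256) == nil
% readout(p: /dru) == plilolond
% census() == 5
% lessen(x: 16) == -27912/1235
% begin(x: -23) == -23
% re(v: 277, u_from: F, u_to: K) == 73667/180
% re(v: 7912, u_from: in, u_to: mm) == 1004824/5
% bind(k: supru, v: -614) == 218
% fetch(k: supru) == -614
% raiseby(x: 60) == 37
% re(v: 378, u_from: oz, u_to: g) == 8572895793/800000
% mkfold(p: /lami) == ok


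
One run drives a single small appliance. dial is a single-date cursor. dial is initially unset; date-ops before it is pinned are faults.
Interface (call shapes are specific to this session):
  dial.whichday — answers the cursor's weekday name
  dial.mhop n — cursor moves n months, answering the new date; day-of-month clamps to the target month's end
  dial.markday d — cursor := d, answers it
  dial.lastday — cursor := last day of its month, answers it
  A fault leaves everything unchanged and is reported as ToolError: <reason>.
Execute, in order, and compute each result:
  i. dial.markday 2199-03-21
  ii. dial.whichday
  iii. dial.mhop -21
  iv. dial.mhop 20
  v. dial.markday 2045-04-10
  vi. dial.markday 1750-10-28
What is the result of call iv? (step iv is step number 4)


$ dial.markday 2199-03-21
[out] 2199-03-21
$ dial.whichday
[out] Thursday
$ dial.mhop -21
[out] 2197-06-21
$ dial.mhop 20
[out] 2199-02-21
$ dial.markday 2045-04-10
[out] 2045-04-10
$ dial.markday 1750-10-28
[out] 1750-10-28

Answer: 2199-02-21


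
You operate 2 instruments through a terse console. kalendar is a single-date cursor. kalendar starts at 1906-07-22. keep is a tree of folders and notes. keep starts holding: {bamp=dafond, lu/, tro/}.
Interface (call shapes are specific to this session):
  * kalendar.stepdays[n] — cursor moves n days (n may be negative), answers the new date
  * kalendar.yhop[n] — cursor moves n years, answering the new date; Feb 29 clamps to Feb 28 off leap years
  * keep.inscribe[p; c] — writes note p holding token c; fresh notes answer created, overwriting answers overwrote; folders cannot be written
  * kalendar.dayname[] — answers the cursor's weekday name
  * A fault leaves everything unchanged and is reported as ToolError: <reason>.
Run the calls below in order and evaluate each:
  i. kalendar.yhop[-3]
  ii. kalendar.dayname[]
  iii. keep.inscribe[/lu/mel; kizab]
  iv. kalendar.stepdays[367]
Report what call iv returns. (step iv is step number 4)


Answer: 1904-07-23

Derivation:
-> kalendar.yhop(n='-3')
<- 1903-07-22
-> kalendar.dayname()
<- Wednesday
-> keep.inscribe(p='/lu/mel', c='kizab')
<- created
-> kalendar.stepdays(n='367')
<- 1904-07-23


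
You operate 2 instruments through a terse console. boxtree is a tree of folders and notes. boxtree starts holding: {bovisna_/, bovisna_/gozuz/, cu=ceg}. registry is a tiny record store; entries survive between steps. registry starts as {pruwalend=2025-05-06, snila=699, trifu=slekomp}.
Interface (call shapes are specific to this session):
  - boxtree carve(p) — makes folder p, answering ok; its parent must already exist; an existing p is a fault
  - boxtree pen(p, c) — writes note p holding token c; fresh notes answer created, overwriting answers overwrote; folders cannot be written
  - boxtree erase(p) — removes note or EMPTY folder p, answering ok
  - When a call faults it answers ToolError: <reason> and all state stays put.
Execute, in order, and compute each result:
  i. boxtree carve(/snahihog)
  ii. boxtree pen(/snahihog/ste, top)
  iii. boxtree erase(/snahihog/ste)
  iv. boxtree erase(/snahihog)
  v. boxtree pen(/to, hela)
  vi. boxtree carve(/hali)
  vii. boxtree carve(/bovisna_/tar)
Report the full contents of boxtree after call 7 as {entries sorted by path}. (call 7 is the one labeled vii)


Answer: {bovisna_/, bovisna_/gozuz/, bovisna_/tar/, cu=ceg, hali/, to=hela}

Derivation:
·→ boxtree carve(/snahihog)
·← ok
·→ boxtree pen(/snahihog/ste, top)
·← created
·→ boxtree erase(/snahihog/ste)
·← ok
·→ boxtree erase(/snahihog)
·← ok
·→ boxtree pen(/to, hela)
·← created
·→ boxtree carve(/hali)
·← ok
·→ boxtree carve(/bovisna_/tar)
·← ok


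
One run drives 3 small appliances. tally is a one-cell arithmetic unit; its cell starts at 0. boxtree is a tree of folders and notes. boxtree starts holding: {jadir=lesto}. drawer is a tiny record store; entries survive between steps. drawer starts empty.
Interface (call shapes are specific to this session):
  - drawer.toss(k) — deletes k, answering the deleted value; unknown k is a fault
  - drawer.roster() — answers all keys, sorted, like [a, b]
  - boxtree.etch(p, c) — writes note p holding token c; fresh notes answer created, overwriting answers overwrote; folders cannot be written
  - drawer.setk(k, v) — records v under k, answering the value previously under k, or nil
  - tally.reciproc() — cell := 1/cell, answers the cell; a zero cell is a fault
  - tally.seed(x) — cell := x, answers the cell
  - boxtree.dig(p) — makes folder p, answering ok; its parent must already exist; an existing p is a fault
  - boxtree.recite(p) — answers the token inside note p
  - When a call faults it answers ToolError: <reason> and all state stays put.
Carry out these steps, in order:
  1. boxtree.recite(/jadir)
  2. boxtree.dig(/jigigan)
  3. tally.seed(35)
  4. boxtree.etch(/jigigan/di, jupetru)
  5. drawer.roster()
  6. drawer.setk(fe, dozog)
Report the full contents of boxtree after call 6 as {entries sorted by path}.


Answer: {jadir=lesto, jigigan/, jigigan/di=jupetru}

Derivation:
[in] boxtree.recite p→/jadir
[out] lesto
[in] boxtree.dig p→/jigigan
[out] ok
[in] tally.seed x→35
[out] 35
[in] boxtree.etch p→/jigigan/di c→jupetru
[out] created
[in] drawer.roster
[out] []
[in] drawer.setk k→fe v→dozog
[out] nil


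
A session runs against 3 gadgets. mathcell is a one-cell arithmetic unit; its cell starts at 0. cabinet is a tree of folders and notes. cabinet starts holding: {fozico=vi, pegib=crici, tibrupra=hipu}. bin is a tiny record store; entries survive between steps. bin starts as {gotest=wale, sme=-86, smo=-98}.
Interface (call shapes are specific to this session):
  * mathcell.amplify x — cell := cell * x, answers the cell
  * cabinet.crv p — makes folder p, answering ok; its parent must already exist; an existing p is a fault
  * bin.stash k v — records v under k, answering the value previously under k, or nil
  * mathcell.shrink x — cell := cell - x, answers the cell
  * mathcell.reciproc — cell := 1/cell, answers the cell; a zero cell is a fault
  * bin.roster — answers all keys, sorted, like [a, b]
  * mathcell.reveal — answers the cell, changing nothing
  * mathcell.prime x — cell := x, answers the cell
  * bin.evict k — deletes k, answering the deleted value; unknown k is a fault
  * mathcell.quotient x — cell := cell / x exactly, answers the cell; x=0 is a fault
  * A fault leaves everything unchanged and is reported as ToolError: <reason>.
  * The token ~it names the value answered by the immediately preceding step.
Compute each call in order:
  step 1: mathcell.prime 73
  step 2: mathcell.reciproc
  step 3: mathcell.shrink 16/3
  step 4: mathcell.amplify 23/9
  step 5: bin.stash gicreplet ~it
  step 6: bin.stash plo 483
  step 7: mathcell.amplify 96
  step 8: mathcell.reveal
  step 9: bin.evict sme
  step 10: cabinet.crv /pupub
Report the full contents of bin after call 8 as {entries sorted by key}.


Answer: {gicreplet=-26795/1971, gotest=wale, plo=483, sme=-86, smo=-98}

Derivation:
~$ mathcell.prime x=73
:: 73
~$ mathcell.reciproc
:: 1/73
~$ mathcell.shrink x=16/3
:: -1165/219
~$ mathcell.amplify x=23/9
:: -26795/1971
~$ bin.stash k=gicreplet v=~it
:: nil
~$ bin.stash k=plo v=483
:: nil
~$ mathcell.amplify x=96
:: -857440/657
~$ mathcell.reveal
:: -857440/657
~$ bin.evict k=sme
:: -86
~$ cabinet.crv p=/pupub
:: ok


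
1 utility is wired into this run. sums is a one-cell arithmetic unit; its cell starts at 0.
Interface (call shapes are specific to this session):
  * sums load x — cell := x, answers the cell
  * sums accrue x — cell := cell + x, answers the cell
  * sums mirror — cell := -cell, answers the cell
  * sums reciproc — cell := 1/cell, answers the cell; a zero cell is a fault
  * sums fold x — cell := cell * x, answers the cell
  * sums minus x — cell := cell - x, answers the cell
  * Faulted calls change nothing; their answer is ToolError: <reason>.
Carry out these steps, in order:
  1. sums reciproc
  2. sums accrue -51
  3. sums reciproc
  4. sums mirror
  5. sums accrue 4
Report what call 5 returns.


Answer: 205/51

Derivation:
;; sums reciproc() => ToolError: reciprocal of zero
;; sums accrue(x: -51) => -51
;; sums reciproc() => -1/51
;; sums mirror() => 1/51
;; sums accrue(x: 4) => 205/51


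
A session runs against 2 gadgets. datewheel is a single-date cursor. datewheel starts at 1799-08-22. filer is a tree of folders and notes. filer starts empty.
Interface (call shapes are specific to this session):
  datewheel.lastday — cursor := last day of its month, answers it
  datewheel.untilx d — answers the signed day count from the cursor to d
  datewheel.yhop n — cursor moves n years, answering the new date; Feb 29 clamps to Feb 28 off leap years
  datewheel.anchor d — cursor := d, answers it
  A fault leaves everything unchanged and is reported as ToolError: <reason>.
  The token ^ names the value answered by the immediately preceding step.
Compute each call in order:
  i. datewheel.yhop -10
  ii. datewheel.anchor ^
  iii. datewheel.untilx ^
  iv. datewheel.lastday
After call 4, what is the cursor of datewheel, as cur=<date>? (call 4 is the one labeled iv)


Answer: cur=1789-08-31

Derivation:
[in] datewheel.yhop n→-10
= 1789-08-22
[in] datewheel.anchor d→^
= 1789-08-22
[in] datewheel.untilx d→^
= 0
[in] datewheel.lastday
= 1789-08-31


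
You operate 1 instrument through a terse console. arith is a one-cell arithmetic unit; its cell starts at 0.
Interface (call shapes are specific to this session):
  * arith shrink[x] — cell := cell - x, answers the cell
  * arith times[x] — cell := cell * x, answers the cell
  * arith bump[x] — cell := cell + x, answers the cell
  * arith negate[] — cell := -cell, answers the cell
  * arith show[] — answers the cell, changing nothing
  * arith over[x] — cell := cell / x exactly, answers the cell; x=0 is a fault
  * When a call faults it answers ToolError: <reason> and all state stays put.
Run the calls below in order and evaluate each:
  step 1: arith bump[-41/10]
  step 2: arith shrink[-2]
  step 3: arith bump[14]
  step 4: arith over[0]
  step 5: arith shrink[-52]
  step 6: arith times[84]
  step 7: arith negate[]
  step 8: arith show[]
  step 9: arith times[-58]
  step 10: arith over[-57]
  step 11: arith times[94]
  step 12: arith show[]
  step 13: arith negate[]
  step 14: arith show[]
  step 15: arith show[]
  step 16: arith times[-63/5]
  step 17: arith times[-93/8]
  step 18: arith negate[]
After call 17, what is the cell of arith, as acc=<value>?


Act: arith bump[x: -41/10]
Obs: -41/10
Act: arith shrink[x: -2]
Obs: -21/10
Act: arith bump[x: 14]
Obs: 119/10
Act: arith over[x: 0]
Obs: ToolError: division by zero
Act: arith shrink[x: -52]
Obs: 639/10
Act: arith times[x: 84]
Obs: 26838/5
Act: arith negate[]
Obs: -26838/5
Act: arith show[]
Obs: -26838/5
Act: arith times[x: -58]
Obs: 1556604/5
Act: arith over[x: -57]
Obs: -518868/95
Act: arith times[x: 94]
Obs: -48773592/95
Act: arith show[]
Obs: -48773592/95
Act: arith negate[]
Obs: 48773592/95
Act: arith show[]
Obs: 48773592/95
Act: arith show[]
Obs: 48773592/95
Act: arith times[x: -63/5]
Obs: -3072736296/475
Act: arith times[x: -93/8]
Obs: 35720559441/475
Act: arith negate[]
Obs: -35720559441/475

Answer: acc=35720559441/475


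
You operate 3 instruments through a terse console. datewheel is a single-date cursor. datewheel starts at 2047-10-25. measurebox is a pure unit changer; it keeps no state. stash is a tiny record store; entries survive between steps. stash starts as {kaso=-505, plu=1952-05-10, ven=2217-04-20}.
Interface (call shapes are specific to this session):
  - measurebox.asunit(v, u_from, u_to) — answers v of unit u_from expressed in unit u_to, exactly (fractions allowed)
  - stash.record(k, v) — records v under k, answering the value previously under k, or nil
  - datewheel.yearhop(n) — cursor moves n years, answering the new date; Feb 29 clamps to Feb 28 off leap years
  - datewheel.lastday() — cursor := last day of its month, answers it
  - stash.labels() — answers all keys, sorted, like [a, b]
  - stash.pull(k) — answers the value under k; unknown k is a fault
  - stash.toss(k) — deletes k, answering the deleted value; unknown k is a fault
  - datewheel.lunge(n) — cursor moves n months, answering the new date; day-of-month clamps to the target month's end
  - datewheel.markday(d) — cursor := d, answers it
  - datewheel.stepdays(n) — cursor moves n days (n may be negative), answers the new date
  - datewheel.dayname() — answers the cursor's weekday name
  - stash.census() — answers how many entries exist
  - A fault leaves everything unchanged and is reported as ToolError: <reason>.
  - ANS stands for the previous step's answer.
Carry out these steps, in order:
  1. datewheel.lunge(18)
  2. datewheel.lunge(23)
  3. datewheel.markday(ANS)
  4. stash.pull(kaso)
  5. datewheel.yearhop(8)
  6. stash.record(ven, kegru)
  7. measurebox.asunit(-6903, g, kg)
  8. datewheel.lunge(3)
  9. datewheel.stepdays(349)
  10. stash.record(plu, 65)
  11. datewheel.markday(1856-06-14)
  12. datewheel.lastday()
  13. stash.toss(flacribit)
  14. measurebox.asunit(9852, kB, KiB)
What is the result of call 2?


Answer: 2051-03-25

Derivation:
% datewheel.lunge(n→18) : 2049-04-25
% datewheel.lunge(n→23) : 2051-03-25
% datewheel.markday(d→ANS) : 2051-03-25
% stash.pull(k→kaso) : -505
% datewheel.yearhop(n→8) : 2059-03-25
% stash.record(k→ven, v→kegru) : 2217-04-20
% measurebox.asunit(v→-6903, u_from→g, u_to→kg) : -6903/1000
% datewheel.lunge(n→3) : 2059-06-25
% datewheel.stepdays(n→349) : 2060-06-08
% stash.record(k→plu, v→65) : 1952-05-10
% datewheel.markday(d→1856-06-14) : 1856-06-14
% datewheel.lastday() : 1856-06-30
% stash.toss(k→flacribit) : ToolError: no such key flacribit
% measurebox.asunit(v→9852, u_from→kB, u_to→KiB) : 307875/32


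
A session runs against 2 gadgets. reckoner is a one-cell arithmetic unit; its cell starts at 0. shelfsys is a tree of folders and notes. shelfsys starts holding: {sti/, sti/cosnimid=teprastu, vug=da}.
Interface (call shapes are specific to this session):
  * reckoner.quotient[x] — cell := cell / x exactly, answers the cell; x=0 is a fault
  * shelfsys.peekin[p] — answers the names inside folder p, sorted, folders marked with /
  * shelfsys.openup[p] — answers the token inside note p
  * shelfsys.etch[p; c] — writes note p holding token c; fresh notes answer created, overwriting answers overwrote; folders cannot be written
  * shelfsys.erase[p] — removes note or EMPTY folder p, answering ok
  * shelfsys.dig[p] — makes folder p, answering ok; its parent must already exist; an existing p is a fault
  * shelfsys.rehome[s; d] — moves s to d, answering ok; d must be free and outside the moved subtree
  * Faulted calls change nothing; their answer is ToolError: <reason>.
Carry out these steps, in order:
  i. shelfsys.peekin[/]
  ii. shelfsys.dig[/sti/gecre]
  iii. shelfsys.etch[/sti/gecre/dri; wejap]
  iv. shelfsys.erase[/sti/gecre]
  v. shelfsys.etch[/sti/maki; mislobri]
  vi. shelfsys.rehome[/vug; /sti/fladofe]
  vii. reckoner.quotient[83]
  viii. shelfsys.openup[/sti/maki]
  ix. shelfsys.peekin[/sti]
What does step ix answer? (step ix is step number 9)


Answer: [cosnimid, fladofe, gecre/, maki]

Derivation:
·→ shelfsys.peekin(p: /)
·← [sti/, vug]
·→ shelfsys.dig(p: /sti/gecre)
·← ok
·→ shelfsys.etch(p: /sti/gecre/dri, c: wejap)
·← created
·→ shelfsys.erase(p: /sti/gecre)
·← ToolError: not empty
·→ shelfsys.etch(p: /sti/maki, c: mislobri)
·← created
·→ shelfsys.rehome(s: /vug, d: /sti/fladofe)
·← ok
·→ reckoner.quotient(x: 83)
·← 0
·→ shelfsys.openup(p: /sti/maki)
·← mislobri
·→ shelfsys.peekin(p: /sti)
·← [cosnimid, fladofe, gecre/, maki]


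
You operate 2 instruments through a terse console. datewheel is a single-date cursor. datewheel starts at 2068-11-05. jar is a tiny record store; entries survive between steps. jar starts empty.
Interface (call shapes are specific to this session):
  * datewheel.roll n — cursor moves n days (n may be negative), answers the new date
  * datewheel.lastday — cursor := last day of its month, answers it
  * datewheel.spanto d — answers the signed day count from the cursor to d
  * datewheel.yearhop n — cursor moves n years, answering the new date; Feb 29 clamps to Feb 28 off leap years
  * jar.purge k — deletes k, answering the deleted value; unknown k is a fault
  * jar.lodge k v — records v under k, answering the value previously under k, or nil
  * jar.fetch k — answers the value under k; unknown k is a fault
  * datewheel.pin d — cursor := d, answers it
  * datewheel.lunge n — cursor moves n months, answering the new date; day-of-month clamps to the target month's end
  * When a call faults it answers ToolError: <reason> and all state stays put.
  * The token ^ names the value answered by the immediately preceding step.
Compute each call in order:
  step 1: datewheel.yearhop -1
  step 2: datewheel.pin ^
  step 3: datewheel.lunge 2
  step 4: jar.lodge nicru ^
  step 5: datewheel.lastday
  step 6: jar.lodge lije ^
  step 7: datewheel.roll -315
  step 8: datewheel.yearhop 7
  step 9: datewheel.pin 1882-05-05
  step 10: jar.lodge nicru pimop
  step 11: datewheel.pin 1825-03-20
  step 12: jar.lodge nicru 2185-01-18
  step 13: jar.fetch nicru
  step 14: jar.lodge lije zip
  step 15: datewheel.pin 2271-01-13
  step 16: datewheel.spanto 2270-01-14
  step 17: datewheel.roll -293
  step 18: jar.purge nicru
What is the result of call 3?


Answer: 2068-01-05

Derivation:
% datewheel.yearhop -1
:: 2067-11-05
% datewheel.pin ^
:: 2067-11-05
% datewheel.lunge 2
:: 2068-01-05
% jar.lodge nicru ^
:: nil
% datewheel.lastday
:: 2068-01-31
% jar.lodge lije ^
:: nil
% datewheel.roll -315
:: 2067-03-22
% datewheel.yearhop 7
:: 2074-03-22
% datewheel.pin 1882-05-05
:: 1882-05-05
% jar.lodge nicru pimop
:: 2068-01-05
% datewheel.pin 1825-03-20
:: 1825-03-20
% jar.lodge nicru 2185-01-18
:: pimop
% jar.fetch nicru
:: 2185-01-18
% jar.lodge lije zip
:: 2068-01-31
% datewheel.pin 2271-01-13
:: 2271-01-13
% datewheel.spanto 2270-01-14
:: -364
% datewheel.roll -293
:: 2270-03-26
% jar.purge nicru
:: 2185-01-18


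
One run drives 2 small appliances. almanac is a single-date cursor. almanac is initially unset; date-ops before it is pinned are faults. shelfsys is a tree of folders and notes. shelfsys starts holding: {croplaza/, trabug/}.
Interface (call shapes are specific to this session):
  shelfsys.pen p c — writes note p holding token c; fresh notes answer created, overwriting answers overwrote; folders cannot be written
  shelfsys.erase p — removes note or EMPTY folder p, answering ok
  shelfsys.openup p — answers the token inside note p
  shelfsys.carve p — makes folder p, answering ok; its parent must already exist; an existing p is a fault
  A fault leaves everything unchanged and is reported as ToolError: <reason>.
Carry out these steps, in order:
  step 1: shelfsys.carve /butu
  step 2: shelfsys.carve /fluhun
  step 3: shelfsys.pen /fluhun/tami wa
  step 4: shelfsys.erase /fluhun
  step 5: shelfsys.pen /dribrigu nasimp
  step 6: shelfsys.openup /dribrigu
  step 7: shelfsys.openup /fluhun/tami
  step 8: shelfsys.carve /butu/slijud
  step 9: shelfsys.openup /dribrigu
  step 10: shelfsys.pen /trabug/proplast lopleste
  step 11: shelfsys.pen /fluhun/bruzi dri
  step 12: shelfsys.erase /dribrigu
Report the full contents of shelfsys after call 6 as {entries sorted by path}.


I invoke shelfsys.carve passing p='/butu', — result: ok.
I call shelfsys.carve passing p='/fluhun', yielding ok.
I call shelfsys.pen passing p='/fluhun/tami', c='wa': created.
Now I run shelfsys.erase passing p='/fluhun', → ToolError: not empty.
Invoking shelfsys.pen passing p='/dribrigu', c='nasimp', and observe created.
Invoking shelfsys.openup passing p='/dribrigu', and get nasimp.
Calling shelfsys.openup passing p='/fluhun/tami', — result: wa.
Using shelfsys.carve passing p='/butu/slijud': ok.
I invoke shelfsys.openup passing p='/dribrigu', giving nasimp.
Invoking shelfsys.pen passing p='/trabug/proplast', c='lopleste': created.
Calling shelfsys.pen passing p='/fluhun/bruzi', c='dri', giving created.
I run shelfsys.erase passing p='/dribrigu', → ok.

Answer: {butu/, croplaza/, dribrigu=nasimp, fluhun/, fluhun/tami=wa, trabug/}


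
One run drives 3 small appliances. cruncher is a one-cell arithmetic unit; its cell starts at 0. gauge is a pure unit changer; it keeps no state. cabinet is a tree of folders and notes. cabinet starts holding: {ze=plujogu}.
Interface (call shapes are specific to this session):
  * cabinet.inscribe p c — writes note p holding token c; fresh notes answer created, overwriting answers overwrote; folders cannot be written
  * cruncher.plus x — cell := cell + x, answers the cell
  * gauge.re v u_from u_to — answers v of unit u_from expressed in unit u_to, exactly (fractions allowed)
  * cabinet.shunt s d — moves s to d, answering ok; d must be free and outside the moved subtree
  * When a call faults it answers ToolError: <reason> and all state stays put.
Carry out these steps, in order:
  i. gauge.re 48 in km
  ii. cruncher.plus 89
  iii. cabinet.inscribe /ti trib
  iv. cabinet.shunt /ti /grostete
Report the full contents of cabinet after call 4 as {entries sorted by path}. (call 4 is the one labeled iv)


Answer: {grostete=trib, ze=plujogu}

Derivation:
Act: gauge.re[48; in; km]
Obs: 381/312500
Act: cruncher.plus[89]
Obs: 89
Act: cabinet.inscribe[/ti; trib]
Obs: created
Act: cabinet.shunt[/ti; /grostete]
Obs: ok


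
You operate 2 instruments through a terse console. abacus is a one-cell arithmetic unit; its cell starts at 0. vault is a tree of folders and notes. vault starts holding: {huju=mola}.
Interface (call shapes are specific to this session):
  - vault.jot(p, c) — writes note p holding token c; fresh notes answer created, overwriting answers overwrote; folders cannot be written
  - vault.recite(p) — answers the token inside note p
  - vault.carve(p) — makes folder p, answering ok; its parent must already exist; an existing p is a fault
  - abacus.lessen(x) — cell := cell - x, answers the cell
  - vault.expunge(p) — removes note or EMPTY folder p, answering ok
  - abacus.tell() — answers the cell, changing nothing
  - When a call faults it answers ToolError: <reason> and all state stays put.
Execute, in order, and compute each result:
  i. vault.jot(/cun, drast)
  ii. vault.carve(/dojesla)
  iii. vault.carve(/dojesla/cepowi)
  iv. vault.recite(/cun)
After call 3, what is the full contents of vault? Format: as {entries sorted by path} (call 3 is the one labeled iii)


Answer: {cun=drast, dojesla/, dojesla/cepowi/, huju=mola}

Derivation:
I try vault.jot(/cun, drast), giving created.
I call vault.carve(/dojesla), which returns ok.
I use vault.carve(/dojesla/cepowi), and observe ok.
Calling vault.recite(/cun), → drast.
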